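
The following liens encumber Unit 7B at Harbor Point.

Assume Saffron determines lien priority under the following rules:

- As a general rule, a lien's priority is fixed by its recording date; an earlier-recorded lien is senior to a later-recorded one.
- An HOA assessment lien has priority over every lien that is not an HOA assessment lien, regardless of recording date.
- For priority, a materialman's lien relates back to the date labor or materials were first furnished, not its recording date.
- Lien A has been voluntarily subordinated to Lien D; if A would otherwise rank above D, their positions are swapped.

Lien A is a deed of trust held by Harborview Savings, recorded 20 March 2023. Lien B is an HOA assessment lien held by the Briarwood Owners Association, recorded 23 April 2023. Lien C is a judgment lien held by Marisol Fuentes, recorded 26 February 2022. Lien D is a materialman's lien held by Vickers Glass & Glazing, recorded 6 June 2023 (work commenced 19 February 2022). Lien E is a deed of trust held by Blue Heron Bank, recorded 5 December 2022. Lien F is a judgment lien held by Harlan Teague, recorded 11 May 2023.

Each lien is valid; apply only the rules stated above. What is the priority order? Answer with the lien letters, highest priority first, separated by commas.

Effective dates: D's effective date is 19 February 2022, when work began.
As an HOA assessment lien, B is senior to every other lien.
The other liens, earliest effective date first: D (19 February 2022), C (26 February 2022), E (5 December 2022), A (20 March 2023), F (11 May 2023).
A already ranks below D; the subordination has no effect.

B, D, C, E, A, F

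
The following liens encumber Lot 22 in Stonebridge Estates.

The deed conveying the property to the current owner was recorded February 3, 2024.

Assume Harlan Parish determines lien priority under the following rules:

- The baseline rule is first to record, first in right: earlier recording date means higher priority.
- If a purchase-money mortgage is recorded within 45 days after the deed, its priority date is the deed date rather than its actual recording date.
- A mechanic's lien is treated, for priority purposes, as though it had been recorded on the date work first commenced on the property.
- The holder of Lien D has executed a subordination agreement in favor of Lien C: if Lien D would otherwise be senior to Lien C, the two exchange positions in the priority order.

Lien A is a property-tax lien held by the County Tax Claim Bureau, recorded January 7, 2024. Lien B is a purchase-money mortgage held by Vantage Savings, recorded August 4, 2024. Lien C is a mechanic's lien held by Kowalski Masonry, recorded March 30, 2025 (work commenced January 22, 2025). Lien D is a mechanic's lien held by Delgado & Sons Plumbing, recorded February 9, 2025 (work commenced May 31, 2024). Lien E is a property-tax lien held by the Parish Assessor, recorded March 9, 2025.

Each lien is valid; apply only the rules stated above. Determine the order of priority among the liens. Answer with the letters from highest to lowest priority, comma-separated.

Effective dates after the stated exceptions: B was recorded 183 days after the deed, outside the 45-day window, so it keeps its recording date; C relates back to January 22, 2025 (work commenced); D relates back to May 31, 2024 (work commenced).
Sorted by effective date: A (January 7, 2024), D (May 31, 2024), B (August 4, 2024), C (January 22, 2025), E (March 9, 2025).
D is senior to C before the subordination, so the two trade places.

A, C, B, D, E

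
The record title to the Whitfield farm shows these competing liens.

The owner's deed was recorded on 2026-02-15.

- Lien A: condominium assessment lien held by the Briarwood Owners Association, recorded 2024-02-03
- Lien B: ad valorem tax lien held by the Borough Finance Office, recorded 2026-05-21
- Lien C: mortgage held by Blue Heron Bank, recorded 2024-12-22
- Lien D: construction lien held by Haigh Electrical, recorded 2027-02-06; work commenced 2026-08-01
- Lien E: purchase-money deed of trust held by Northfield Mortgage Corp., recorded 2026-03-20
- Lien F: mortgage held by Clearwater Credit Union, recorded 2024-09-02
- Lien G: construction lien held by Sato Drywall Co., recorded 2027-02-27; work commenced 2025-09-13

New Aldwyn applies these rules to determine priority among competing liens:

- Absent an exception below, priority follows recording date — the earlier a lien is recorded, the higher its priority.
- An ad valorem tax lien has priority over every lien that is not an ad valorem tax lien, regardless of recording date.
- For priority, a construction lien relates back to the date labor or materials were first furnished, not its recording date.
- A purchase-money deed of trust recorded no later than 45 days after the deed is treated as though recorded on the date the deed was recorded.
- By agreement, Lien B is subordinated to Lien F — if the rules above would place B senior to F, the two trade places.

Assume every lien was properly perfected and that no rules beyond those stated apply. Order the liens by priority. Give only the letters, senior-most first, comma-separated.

F, A, B, C, G, E, D

First, effective dates: D relates back to 2026-08-01 (work commenced); E relates back to the deed date 2026-02-15; G's effective date is 2025-09-13, when work began.
B, as an ad valorem tax lien, has superpriority and ranks first.
The other liens, earliest effective date first: A (2024-02-03), F (2024-09-02), C (2024-12-22), G (2025-09-13), E (2026-02-15), D (2026-08-01).
B would otherwise be senior to F, so under the subordination agreement B and F exchange positions.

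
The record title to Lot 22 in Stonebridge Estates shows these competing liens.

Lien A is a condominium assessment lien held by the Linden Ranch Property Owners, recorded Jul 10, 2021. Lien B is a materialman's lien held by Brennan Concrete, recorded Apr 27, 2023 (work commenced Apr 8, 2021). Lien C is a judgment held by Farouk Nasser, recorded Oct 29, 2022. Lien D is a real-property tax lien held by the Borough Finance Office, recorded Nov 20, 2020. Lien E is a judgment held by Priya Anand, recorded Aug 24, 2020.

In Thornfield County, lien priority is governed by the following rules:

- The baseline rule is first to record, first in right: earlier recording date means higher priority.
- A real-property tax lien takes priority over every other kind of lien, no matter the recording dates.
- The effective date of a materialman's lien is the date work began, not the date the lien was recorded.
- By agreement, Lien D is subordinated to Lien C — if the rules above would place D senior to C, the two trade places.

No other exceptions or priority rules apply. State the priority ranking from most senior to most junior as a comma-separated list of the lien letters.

C, E, B, A, D

First, effective dates: B is treated as recorded Apr 8, 2021, the work-commencement date.
As a real-property tax lien, D is senior to every other lien.
Remaining liens by effective date: E (Aug 24, 2020), B (Apr 8, 2021), A (Jul 10, 2021), C (Oct 29, 2022).
D would otherwise be senior to C, so under the subordination agreement D and C exchange positions.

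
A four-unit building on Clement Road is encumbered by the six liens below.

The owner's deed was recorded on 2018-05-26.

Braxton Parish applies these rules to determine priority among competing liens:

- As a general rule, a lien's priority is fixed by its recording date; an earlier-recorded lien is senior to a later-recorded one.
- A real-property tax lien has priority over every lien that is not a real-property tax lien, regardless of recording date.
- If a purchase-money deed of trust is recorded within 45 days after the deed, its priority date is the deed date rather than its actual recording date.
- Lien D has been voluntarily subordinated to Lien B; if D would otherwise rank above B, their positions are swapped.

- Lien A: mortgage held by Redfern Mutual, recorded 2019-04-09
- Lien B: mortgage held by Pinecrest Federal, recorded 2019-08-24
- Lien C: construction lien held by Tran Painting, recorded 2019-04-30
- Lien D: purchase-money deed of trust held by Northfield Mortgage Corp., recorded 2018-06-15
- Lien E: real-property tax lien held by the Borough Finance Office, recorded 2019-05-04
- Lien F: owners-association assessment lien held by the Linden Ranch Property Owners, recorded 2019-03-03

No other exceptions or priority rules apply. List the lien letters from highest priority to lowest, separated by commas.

E, B, F, A, C, D

Effective dates after the stated exceptions: D was recorded within the 45-day window, so its effective date is the deed date 2018-05-26.
E is a real-property tax lien and takes priority over every other lien.
Among the remaining liens, by effective date: D (2018-05-26), F (2019-03-03), A (2019-04-09), C (2019-04-30), B (2019-08-24).
The subordination applies — D was senior to B — so D and B swap.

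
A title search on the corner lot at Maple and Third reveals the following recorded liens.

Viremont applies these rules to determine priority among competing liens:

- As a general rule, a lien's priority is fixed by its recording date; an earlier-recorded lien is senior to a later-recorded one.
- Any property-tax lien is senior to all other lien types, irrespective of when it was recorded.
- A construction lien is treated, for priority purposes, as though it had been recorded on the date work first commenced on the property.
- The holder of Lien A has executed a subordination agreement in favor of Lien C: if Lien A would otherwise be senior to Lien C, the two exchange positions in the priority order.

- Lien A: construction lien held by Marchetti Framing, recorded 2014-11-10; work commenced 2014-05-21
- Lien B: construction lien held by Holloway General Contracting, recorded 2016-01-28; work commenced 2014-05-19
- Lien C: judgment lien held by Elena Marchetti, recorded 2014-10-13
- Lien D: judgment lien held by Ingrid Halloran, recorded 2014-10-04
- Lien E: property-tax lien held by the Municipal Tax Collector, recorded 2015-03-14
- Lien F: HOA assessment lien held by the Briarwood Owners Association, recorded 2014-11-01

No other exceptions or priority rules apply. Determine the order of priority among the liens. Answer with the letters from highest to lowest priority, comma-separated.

First, effective dates: A relates back to 2014-05-21 (work commenced); B is treated as recorded 2014-05-19, the work-commencement date.
As a property-tax lien, E is senior to every other lien.
Remaining liens by effective date: B (2014-05-19), A (2014-05-21), D (2014-10-04), C (2014-10-13), F (2014-11-01).
Because A would otherwise rank above C, the subordination swaps them.

E, B, C, D, A, F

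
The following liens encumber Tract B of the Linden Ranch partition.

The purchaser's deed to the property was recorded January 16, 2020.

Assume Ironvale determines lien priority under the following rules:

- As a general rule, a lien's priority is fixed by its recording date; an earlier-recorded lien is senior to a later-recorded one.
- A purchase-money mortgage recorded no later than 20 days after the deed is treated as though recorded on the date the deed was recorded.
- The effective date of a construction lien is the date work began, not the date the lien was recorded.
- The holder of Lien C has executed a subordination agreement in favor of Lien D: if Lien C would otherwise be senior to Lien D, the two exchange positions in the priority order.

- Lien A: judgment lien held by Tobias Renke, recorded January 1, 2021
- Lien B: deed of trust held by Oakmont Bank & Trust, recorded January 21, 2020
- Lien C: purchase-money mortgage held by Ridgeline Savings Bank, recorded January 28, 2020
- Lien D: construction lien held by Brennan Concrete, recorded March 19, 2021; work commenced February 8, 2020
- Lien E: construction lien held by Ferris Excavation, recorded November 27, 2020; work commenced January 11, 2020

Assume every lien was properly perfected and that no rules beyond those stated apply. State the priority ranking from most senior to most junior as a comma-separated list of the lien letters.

E, D, B, C, A

Effective dates after the stated exceptions: C's effective date is the deed date, January 16, 2020; D is treated as recorded February 8, 2020, the work-commencement date; E relates back to January 11, 2020 (work commenced).
By effective date: E (January 11, 2020), C (January 16, 2020), B (January 21, 2020), D (February 8, 2020), A (January 1, 2021).
Because C would otherwise rank above D, the subordination swaps them.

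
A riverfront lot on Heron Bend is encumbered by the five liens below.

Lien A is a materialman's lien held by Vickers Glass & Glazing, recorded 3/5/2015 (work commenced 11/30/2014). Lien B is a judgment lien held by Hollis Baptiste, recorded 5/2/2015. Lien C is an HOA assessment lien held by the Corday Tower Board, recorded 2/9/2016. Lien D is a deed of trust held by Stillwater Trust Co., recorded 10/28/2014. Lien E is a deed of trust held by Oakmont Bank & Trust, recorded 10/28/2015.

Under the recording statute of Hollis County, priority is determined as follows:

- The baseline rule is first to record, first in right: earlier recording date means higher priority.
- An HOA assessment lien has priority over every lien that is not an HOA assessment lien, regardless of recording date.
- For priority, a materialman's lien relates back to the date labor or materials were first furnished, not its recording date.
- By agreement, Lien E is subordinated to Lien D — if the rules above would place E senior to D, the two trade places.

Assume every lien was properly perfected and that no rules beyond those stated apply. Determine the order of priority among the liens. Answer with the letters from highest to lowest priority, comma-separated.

C, D, A, B, E

First, effective dates: A is treated as recorded 11/30/2014, the work-commencement date.
C, as an HOA assessment lien, has superpriority and ranks first.
Remaining liens by effective date: D (10/28/2014), A (11/30/2014), B (5/2/2015), E (10/28/2015).
Since E is not senior to D, the subordination leaves the order unchanged.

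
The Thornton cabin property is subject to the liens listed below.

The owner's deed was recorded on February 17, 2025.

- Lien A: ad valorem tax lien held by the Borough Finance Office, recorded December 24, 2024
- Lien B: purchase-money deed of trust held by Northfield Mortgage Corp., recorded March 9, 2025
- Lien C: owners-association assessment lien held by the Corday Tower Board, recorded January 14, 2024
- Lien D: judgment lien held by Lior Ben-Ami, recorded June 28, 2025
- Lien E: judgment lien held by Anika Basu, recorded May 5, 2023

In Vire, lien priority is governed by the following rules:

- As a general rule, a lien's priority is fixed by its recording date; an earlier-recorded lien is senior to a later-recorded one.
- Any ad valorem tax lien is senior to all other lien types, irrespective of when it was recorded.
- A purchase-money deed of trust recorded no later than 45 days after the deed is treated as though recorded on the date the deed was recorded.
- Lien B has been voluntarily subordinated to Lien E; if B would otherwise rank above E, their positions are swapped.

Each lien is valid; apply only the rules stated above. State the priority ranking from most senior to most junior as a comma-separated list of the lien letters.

A, E, C, B, D

Effective dates after the stated exceptions: B relates back to the deed date February 17, 2025.
A, as an ad valorem tax lien, has superpriority and ranks first.
Remaining liens by effective date: E (May 5, 2023), C (January 14, 2024), B (February 17, 2025), D (June 28, 2025).
Since B is not senior to E, the subordination leaves the order unchanged.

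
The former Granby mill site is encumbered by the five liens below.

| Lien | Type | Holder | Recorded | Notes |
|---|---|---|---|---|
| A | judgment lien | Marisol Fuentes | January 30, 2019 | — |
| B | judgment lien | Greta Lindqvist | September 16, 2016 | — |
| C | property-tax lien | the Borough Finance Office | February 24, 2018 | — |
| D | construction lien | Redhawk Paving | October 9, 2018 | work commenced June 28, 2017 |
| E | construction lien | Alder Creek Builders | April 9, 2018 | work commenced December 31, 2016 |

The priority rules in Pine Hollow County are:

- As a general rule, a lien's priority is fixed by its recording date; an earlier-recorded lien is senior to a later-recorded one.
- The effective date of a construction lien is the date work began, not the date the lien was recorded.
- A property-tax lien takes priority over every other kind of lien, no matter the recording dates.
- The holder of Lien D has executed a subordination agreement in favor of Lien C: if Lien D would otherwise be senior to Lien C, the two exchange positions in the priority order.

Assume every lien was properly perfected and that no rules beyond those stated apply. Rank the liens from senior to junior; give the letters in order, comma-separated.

Adjusting effective dates: D is treated as recorded June 28, 2017, the work-commencement date; E's effective date is December 31, 2016, when work began.
C is a property-tax lien and takes priority over every other lien.
Ordering the rest by effective date: B (September 16, 2016), E (December 31, 2016), D (June 28, 2017), A (January 30, 2019).
Since D is not senior to C, the subordination leaves the order unchanged.

C, B, E, D, A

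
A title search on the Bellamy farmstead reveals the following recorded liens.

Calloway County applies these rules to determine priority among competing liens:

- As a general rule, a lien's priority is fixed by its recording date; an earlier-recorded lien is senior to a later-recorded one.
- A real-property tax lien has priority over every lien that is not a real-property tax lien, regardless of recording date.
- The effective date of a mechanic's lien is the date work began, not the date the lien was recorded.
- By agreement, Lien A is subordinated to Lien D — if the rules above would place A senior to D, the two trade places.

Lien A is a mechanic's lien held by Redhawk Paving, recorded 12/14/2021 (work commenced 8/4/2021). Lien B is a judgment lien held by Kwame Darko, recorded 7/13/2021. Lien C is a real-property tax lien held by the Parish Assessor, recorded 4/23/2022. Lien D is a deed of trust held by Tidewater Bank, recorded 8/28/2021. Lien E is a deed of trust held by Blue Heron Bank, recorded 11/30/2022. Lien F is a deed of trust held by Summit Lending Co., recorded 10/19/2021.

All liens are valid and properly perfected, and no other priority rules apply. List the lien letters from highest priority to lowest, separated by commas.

Effective dates after the stated exceptions: A's effective date is 8/4/2021, when work began.
C is a real-property tax lien, so it outranks all other liens regardless of date.
The other liens, earliest effective date first: B (7/13/2021), A (8/4/2021), D (8/28/2021), F (10/19/2021), E (11/30/2022).
A is senior to D before the subordination, so the two trade places.

C, B, D, A, F, E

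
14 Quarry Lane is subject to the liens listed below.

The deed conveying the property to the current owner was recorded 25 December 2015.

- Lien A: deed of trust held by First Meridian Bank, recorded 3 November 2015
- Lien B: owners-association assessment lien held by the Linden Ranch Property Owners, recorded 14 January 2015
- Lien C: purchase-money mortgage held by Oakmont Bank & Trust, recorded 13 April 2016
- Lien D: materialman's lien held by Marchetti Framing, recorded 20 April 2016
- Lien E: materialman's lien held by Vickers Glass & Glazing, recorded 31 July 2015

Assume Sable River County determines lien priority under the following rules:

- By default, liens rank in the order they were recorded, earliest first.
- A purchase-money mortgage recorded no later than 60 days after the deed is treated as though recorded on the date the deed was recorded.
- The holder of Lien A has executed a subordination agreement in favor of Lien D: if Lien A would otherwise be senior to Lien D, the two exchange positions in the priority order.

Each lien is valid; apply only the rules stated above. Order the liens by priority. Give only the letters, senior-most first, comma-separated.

Effective dates after the stated exceptions: C was recorded 110 days after the deed, outside the 60-day window, so it keeps its recording date.
Sorted by effective date: B (14 January 2015), E (31 July 2015), A (3 November 2015), C (13 April 2016), D (20 April 2016).
The subordination applies — A was senior to D — so A and D swap.

B, E, D, C, A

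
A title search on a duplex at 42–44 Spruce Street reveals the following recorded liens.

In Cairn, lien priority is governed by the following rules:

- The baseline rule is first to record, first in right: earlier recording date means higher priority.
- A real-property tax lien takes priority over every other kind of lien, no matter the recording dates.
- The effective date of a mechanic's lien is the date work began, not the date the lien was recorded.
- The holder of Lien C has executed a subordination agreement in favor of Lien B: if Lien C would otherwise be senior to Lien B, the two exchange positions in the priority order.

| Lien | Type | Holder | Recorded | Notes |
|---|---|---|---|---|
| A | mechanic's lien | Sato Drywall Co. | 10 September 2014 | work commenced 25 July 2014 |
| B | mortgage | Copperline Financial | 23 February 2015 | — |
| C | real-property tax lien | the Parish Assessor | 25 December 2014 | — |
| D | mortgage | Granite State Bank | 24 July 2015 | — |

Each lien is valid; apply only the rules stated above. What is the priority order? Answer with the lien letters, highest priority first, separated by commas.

B, A, C, D

Effective dates: A is treated as recorded 25 July 2014, the work-commencement date.
As a real-property tax lien, C is senior to every other lien.
Ordering the rest by effective date: A (25 July 2014), B (23 February 2015), D (24 July 2015).
C would otherwise be senior to B, so under the subordination agreement C and B exchange positions.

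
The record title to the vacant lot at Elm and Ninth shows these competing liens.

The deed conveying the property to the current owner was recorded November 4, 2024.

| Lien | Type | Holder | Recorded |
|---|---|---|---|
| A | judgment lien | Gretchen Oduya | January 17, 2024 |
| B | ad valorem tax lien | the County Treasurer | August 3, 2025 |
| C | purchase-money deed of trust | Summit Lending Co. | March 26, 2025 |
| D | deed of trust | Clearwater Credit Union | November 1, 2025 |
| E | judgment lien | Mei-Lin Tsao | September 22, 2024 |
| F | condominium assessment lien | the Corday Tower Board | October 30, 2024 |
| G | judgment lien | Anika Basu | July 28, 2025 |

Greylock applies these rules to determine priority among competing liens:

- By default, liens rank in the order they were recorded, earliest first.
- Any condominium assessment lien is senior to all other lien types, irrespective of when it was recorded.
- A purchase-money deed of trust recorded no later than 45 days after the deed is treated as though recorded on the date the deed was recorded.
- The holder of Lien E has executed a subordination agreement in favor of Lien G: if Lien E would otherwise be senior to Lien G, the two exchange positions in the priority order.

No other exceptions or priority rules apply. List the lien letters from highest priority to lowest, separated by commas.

F, A, G, C, E, B, D

Adjusting effective dates: C missed the 45-day window (142 days after the deed), so its recording date stands.
F is a condominium assessment lien, so it outranks all other liens regardless of date.
The other liens, earliest effective date first: A (January 17, 2024), E (September 22, 2024), C (March 26, 2025), G (July 28, 2025), B (August 3, 2025), D (November 1, 2025).
Because E would otherwise rank above G, the subordination swaps them.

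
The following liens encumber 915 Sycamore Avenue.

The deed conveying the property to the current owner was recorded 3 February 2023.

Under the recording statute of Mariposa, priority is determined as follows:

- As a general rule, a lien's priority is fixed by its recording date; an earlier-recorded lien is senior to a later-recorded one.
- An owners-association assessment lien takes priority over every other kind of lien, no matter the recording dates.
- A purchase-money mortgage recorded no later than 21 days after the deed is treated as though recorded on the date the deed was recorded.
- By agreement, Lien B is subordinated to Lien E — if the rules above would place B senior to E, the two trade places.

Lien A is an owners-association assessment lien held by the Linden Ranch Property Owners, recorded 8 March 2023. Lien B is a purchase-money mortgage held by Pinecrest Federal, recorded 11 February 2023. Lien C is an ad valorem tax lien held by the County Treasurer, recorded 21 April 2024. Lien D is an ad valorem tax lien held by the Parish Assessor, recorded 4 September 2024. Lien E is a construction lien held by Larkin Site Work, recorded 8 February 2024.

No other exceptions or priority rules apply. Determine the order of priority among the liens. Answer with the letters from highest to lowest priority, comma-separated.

A, E, B, C, D

Effective dates: B relates back to the deed date 3 February 2023.
A, as an owners-association assessment lien, has superpriority and ranks first.
Remaining liens by effective date: B (3 February 2023), E (8 February 2024), C (21 April 2024), D (4 September 2024).
Because B would otherwise rank above E, the subordination swaps them.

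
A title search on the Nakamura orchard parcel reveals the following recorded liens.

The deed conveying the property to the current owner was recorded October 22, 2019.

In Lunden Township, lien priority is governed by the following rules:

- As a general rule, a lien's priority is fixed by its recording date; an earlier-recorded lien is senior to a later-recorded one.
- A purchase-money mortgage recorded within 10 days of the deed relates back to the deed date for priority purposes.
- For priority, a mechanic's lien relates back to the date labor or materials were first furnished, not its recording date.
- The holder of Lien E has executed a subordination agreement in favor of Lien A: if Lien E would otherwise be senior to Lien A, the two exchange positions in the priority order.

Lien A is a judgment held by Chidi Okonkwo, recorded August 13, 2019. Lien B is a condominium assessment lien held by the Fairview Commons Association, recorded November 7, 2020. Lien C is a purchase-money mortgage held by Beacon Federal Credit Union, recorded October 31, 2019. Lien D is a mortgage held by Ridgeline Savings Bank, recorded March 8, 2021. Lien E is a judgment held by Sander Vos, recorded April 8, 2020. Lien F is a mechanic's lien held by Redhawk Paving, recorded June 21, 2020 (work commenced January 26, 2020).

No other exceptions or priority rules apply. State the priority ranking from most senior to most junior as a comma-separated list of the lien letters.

A, C, F, E, B, D

Effective dates after the stated exceptions: C's effective date is the deed date, October 22, 2019; F is treated as recorded January 26, 2020, the work-commencement date.
Sorted by effective date: A (August 13, 2019), C (October 22, 2019), F (January 26, 2020), E (April 8, 2020), B (November 7, 2020), D (March 8, 2021).
Since E is not senior to A, the subordination leaves the order unchanged.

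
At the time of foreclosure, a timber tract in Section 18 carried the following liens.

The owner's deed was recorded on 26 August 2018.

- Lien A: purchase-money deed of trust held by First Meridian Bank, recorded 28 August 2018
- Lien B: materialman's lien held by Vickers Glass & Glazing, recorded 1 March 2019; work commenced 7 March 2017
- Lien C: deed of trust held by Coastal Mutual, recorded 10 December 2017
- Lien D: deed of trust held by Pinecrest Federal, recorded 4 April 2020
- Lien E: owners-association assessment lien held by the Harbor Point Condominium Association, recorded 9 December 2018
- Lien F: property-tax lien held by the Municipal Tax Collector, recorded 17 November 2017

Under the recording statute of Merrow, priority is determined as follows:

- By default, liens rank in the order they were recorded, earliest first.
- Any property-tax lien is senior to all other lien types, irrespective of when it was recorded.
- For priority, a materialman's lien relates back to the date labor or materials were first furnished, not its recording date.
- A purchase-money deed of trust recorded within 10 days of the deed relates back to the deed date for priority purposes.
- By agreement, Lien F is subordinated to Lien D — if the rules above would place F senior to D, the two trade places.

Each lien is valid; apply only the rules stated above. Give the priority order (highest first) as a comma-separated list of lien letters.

Adjusting effective dates: A relates back to the deed date 26 August 2018; B relates back to 7 March 2017 (work commenced).
F is a property-tax lien and takes priority over every other lien.
Ordering the rest by effective date: B (7 March 2017), C (10 December 2017), A (26 August 2018), E (9 December 2018), D (4 April 2020).
F would otherwise be senior to D, so under the subordination agreement F and D exchange positions.

D, B, C, A, E, F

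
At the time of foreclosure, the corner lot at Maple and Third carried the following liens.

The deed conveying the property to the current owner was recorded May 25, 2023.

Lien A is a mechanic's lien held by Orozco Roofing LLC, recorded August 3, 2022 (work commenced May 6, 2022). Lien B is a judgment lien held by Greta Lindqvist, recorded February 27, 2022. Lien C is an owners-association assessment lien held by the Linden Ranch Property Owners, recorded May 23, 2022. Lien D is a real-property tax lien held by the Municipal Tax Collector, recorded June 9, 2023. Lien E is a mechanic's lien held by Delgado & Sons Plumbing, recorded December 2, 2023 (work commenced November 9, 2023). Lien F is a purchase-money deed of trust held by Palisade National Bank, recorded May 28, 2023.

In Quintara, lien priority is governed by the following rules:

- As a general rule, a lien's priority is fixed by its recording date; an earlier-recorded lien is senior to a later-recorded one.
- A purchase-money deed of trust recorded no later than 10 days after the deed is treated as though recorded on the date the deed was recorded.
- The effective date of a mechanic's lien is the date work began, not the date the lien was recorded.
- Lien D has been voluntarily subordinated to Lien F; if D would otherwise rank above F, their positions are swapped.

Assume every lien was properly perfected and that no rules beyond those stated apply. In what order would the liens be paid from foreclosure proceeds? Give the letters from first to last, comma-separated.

Adjusting effective dates: A's effective date is May 6, 2022, when work began; E's effective date is November 9, 2023, when work began; F's effective date is the deed date, May 25, 2023.
Sorted by effective date: B (February 27, 2022), A (May 6, 2022), C (May 23, 2022), F (May 25, 2023), D (June 9, 2023), E (November 9, 2023).
D already ranks below F; the subordination has no effect.

B, A, C, F, D, E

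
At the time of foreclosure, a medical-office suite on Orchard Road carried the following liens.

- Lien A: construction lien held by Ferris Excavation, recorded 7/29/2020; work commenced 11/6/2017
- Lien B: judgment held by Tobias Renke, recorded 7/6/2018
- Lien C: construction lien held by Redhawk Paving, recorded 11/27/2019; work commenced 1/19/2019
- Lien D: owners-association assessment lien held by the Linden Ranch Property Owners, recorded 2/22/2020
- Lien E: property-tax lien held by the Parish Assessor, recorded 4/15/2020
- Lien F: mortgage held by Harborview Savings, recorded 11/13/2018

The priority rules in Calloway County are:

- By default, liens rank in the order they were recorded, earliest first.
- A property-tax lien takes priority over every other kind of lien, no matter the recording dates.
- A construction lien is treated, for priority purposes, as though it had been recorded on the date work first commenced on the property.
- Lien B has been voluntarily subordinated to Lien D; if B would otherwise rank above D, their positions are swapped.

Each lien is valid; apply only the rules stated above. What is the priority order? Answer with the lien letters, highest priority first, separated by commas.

E, A, D, F, C, B

Effective dates: A's effective date is 11/6/2017, when work began; C relates back to 1/19/2019 (work commenced).
E is a property-tax lien and takes priority over every other lien.
Among the remaining liens, by effective date: A (11/6/2017), B (7/6/2018), F (11/13/2018), C (1/19/2019), D (2/22/2020).
B is senior to D before the subordination, so the two trade places.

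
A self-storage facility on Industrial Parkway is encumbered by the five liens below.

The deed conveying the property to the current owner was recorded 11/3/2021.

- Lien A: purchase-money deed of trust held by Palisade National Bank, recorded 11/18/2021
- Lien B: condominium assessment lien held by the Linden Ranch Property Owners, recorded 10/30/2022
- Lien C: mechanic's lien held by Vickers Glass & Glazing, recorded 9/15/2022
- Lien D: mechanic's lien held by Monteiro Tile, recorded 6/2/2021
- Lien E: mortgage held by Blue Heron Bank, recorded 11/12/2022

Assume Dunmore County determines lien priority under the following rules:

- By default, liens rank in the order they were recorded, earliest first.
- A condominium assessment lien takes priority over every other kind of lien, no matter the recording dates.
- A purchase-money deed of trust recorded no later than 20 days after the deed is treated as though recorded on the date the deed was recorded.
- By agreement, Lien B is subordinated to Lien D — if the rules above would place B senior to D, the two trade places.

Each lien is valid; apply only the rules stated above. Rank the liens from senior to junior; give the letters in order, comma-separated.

D, B, A, C, E

Effective dates after the stated exceptions: A was recorded within the 20-day window, so its effective date is the deed date 11/3/2021.
B is a condominium assessment lien, so it outranks all other liens regardless of date.
Among the remaining liens, by effective date: D (6/2/2021), A (11/3/2021), C (9/15/2022), E (11/12/2022).
Because B would otherwise rank above D, the subordination swaps them.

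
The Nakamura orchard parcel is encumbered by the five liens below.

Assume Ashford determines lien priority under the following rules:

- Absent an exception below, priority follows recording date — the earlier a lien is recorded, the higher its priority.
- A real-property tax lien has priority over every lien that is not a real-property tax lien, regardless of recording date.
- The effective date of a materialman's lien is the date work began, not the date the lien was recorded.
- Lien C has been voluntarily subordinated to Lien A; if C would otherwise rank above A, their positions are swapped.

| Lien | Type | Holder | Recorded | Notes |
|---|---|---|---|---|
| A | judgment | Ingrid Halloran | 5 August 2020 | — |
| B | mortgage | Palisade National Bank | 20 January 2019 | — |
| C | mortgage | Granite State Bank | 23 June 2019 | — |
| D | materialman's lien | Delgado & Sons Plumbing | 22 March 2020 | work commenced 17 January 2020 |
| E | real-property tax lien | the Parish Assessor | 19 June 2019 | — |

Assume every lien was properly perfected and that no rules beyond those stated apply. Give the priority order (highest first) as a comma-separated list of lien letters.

Effective dates after the stated exceptions: D's effective date is 17 January 2020, when work began.
E is a real-property tax lien and takes priority over every other lien.
Remaining liens by effective date: B (20 January 2019), C (23 June 2019), D (17 January 2020), A (5 August 2020).
C is senior to A before the subordination, so the two trade places.

E, B, A, D, C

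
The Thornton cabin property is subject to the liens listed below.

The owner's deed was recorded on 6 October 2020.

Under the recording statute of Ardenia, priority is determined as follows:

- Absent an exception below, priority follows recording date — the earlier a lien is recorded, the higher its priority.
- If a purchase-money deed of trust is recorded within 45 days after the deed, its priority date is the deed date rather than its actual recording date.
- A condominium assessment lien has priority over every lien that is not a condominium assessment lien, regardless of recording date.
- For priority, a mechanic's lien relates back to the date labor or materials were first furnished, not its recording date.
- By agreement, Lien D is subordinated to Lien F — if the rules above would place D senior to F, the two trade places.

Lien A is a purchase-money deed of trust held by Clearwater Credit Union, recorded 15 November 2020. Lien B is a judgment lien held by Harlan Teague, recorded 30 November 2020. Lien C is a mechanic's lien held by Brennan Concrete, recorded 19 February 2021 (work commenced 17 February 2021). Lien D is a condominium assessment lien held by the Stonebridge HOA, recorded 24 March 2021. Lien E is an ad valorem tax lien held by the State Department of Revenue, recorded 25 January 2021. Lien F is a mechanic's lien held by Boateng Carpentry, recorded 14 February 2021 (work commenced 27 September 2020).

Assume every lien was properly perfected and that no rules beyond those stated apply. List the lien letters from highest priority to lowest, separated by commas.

Effective dates: A's effective date is the deed date, 6 October 2020; C relates back to 17 February 2021 (work commenced); F's effective date is 27 September 2020, when work began.
D is a condominium assessment lien, so it outranks all other liens regardless of date.
The other liens, earliest effective date first: F (27 September 2020), A (6 October 2020), B (30 November 2020), E (25 January 2021), C (17 February 2021).
Because D would otherwise rank above F, the subordination swaps them.

F, D, A, B, E, C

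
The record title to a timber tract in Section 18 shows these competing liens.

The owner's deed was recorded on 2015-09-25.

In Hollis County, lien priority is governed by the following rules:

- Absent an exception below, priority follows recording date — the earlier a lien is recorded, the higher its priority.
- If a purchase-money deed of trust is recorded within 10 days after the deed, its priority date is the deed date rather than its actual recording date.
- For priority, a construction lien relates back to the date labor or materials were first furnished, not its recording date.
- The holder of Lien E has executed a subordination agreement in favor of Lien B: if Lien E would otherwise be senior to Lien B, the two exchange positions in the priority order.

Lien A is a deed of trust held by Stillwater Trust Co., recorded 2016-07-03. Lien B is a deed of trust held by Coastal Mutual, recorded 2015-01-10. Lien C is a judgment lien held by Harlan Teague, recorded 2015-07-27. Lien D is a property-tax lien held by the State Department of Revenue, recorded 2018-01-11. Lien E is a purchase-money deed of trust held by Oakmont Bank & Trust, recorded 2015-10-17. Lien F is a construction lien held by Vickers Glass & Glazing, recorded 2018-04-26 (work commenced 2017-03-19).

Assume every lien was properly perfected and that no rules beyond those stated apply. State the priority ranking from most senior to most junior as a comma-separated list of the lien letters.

B, C, E, A, F, D

Adjusting effective dates: E missed the 10-day window (22 days after the deed), so its recording date stands; F's effective date is 2017-03-19, when work began.
By effective date, earliest first: B (2015-01-10), C (2015-07-27), E (2015-10-17), A (2016-07-03), F (2017-03-19), D (2018-01-11).
E is already junior to B, so the subordination agreement changes nothing.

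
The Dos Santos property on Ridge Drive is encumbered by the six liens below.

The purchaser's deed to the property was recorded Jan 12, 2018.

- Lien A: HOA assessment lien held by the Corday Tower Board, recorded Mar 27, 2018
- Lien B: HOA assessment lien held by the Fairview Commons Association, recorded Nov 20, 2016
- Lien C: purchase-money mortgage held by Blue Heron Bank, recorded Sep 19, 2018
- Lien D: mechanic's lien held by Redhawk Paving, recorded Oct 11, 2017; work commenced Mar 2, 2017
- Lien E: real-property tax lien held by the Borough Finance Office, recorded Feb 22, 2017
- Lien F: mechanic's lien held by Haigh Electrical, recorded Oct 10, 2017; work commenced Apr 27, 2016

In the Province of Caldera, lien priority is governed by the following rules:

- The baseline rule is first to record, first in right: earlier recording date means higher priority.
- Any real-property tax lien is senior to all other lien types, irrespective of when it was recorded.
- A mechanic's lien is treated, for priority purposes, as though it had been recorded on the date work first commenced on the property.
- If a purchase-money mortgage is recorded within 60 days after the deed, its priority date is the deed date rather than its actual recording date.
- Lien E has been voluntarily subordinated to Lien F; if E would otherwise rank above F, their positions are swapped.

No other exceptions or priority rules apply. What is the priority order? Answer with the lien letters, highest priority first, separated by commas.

F, E, B, D, A, C

First, effective dates: C missed the 60-day window (250 days after the deed), so its recording date stands; D is treated as recorded Mar 2, 2017, the work-commencement date; F is treated as recorded Apr 27, 2016, the work-commencement date.
E, as a real-property tax lien, has superpriority and ranks first.
Remaining liens by effective date: F (Apr 27, 2016), B (Nov 20, 2016), D (Mar 2, 2017), A (Mar 27, 2018), C (Sep 19, 2018).
Because E would otherwise rank above F, the subordination swaps them.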